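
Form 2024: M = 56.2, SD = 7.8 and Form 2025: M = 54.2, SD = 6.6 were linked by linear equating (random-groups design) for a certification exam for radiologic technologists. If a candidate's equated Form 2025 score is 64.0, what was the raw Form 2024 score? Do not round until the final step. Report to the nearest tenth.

67.8

Invert y = (SD_Y/SD_X)(x − M_X) + M_Y:
x = (SD_X/SD_Y)(y − M_Y) + M_X = (7.8/6.6)(64.0 − 54.2) + 56.2
x = 1.181818 × 9.800 + 56.2 = 67.8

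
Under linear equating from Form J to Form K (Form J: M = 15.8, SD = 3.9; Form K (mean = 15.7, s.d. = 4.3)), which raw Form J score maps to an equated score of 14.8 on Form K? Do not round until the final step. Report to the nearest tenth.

15.0

Invert y = (SD_Y/SD_X)(x − M_X) + M_Y:
x = (SD_X/SD_Y)(y − M_Y) + M_X = (3.9/4.3)(14.8 − 15.7) + 15.8
x = 0.906977 × -0.900 + 15.8 = 15.0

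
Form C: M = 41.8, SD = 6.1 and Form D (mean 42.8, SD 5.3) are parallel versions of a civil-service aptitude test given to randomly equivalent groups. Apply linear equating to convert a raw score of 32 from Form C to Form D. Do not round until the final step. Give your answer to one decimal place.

Linear equating: y = (SD_Y/SD_X)(x − M_X) + M_Y
y = (5.3/6.1)(32 − 41.8) + 42.8
y = 0.868852 × -9.8 + 42.8 = -8.5148 + 42.8 = 34.3

34.3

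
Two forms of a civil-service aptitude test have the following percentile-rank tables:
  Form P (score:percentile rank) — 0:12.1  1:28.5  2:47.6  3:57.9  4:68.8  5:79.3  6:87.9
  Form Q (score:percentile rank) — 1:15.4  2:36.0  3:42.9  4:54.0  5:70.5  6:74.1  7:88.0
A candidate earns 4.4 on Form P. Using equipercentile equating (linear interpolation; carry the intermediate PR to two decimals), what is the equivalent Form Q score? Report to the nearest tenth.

5.7

PR of 4.4 on Form P: 68.8 + (4.4 − 4)/(5 − 4) × (79.3 − 68.8) = 73.00
On Form Q, PR 73.00 falls between score 5 (PR 70.5) and 6 (PR 74.1).
Interpolate: 5 + (73.00 − 70.5)/(74.1 − 70.5) × (6 − 5) = 5.7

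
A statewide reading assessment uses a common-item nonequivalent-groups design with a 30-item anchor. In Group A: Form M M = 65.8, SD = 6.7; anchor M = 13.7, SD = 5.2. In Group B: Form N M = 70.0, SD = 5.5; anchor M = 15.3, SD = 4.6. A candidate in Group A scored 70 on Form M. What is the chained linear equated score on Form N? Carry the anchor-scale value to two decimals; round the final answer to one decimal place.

72.0

Form M → anchor (Group A): v = (5.2/6.7)(70 − 65.8) + 13.7 = 16.96
anchor → Form N (Group B): y = (5.5/4.6)(16.96 − 15.3) + 70.0 = 72.0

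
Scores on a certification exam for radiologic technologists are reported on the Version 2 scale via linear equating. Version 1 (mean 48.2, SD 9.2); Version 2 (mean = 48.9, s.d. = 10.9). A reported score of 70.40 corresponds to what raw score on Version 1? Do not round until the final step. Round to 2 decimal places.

Invert y = (SD_Y/SD_X)(x − M_X) + M_Y:
x = (SD_X/SD_Y)(y − M_Y) + M_X = (9.2/10.9)(70.40 − 48.9) + 48.2
x = 0.844037 × 21.500 + 48.2 = 66.35

66.35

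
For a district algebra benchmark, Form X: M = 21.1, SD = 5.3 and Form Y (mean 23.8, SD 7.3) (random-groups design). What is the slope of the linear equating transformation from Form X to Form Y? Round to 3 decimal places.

A = SD_Y / SD_X = 7.3 / 5.3 = 1.377

1.377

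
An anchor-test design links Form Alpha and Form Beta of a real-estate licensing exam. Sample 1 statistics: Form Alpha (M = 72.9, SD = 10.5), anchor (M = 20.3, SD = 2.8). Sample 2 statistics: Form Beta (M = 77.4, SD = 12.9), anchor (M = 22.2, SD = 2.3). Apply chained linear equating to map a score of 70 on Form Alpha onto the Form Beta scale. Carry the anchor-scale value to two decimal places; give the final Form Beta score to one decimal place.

62.4

Form Alpha → anchor (Sample 1): v = (2.8/10.5)(70 − 72.9) + 20.3 = 19.53
anchor → Form Beta (Sample 2): y = (12.9/2.3)(19.53 − 22.2) + 77.4 = 62.4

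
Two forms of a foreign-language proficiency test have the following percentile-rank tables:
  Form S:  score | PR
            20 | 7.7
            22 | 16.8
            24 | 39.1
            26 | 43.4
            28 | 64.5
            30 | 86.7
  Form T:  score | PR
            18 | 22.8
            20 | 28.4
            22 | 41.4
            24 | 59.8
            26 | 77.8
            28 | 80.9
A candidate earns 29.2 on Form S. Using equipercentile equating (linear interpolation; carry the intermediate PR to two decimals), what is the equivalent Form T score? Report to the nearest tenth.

PR of 29.2 on Form S: 64.5 + (29.2 − 28)/(30 − 28) × (86.7 − 64.5) = 77.82
On Form T, PR 77.82 falls between score 26 (PR 77.8) and 28 (PR 80.9).
Interpolate: 26 + (77.82 − 77.8)/(80.9 − 77.8) × (28 − 26) = 26.0

26.0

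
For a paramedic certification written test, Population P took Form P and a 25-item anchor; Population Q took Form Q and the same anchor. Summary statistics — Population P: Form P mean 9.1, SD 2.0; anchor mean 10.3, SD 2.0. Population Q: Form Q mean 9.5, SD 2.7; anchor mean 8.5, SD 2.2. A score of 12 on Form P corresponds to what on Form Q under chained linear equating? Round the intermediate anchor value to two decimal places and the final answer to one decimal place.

Form P → anchor (Population P): v = (2.0/2.0)(12 − 9.1) + 10.3 = 13.20
anchor → Form Q (Population Q): y = (2.7/2.2)(13.20 − 8.5) + 9.5 = 15.3

15.3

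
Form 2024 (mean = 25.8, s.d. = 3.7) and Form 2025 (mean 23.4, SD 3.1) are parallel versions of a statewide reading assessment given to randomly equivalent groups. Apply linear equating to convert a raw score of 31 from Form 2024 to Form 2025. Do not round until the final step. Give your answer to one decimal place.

Linear equating: y = (SD_Y/SD_X)(x − M_X) + M_Y
y = (3.1/3.7)(31 − 25.8) + 23.4
y = 0.837838 × 5.2 + 23.4 = 4.3568 + 23.4 = 27.8

27.8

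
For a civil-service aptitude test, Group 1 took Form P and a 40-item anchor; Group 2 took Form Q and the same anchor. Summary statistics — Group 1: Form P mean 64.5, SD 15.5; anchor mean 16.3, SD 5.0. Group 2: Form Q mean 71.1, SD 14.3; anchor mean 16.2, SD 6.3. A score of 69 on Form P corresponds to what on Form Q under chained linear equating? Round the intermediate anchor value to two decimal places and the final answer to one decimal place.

Form P → anchor (Group 1): v = (5.0/15.5)(69 − 64.5) + 16.3 = 17.75
anchor → Form Q (Group 2): y = (14.3/6.3)(17.75 − 16.2) + 71.1 = 74.6

74.6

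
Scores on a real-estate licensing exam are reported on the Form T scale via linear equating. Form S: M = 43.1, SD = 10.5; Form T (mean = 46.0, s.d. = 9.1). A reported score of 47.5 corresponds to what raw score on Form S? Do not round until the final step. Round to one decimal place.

Invert y = (SD_Y/SD_X)(x − M_X) + M_Y:
x = (SD_X/SD_Y)(y − M_Y) + M_X = (10.5/9.1)(47.5 − 46.0) + 43.1
x = 1.153846 × 1.500 + 43.1 = 44.8

44.8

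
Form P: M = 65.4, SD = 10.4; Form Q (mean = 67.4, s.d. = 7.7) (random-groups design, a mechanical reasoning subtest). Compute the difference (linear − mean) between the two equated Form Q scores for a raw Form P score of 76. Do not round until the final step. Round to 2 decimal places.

-2.75

Mean-equated: 76 + (67.4 − 65.4) = 78.00
Linear-equated: (7.7/10.4)(76 − 65.4) + 67.4 = 75.248
Difference = 75.248 − 78.00 = -2.75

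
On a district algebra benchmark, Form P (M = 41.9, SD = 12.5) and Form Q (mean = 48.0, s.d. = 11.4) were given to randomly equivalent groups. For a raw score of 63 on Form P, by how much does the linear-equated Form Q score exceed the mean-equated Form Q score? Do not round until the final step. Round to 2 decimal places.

Mean-equated: 63 + (48.0 − 41.9) = 69.10
Linear-equated: (11.4/12.5)(63 − 41.9) + 48.0 = 67.243
Difference = 67.243 − 69.10 = -1.86

-1.86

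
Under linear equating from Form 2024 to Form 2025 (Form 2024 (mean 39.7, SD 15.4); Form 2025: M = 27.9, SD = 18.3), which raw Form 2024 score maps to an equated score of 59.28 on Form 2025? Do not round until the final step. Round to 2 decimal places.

66.11

Invert y = (SD_Y/SD_X)(x − M_X) + M_Y:
x = (SD_X/SD_Y)(y − M_Y) + M_X = (15.4/18.3)(59.28 − 27.9) + 39.7
x = 0.841530 × 31.380 + 39.7 = 66.11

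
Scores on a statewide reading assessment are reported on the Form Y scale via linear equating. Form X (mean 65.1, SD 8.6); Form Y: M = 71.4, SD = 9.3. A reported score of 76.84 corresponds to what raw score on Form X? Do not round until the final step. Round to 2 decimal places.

70.13

Invert y = (SD_Y/SD_X)(x − M_X) + M_Y:
x = (SD_X/SD_Y)(y − M_Y) + M_X = (8.6/9.3)(76.84 − 71.4) + 65.1
x = 0.924731 × 5.440 + 65.1 = 70.13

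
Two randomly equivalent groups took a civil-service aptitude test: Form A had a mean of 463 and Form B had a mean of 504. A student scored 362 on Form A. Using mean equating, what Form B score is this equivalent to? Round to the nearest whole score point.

403

Mean equating: y = x + (M_Y − M_X) = 362 + (504 − 463) = 403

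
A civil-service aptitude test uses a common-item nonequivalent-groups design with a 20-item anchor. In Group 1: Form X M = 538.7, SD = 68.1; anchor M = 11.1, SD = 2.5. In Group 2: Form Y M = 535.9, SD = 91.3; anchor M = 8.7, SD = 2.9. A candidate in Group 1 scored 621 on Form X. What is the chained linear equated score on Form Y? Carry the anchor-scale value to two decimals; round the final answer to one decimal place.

706.5

Form X → anchor (Group 1): v = (2.5/68.1)(621 − 538.7) + 11.1 = 14.12
anchor → Form Y (Group 2): y = (91.3/2.9)(14.12 − 8.7) + 535.9 = 706.5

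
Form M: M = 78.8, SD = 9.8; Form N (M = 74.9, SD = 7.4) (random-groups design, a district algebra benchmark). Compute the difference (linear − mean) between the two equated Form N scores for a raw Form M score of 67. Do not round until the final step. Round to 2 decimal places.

2.89

Mean-equated: 67 + (74.9 − 78.8) = 63.10
Linear-equated: (7.4/9.8)(67 − 78.8) + 74.9 = 65.990
Difference = 65.990 − 63.10 = 2.89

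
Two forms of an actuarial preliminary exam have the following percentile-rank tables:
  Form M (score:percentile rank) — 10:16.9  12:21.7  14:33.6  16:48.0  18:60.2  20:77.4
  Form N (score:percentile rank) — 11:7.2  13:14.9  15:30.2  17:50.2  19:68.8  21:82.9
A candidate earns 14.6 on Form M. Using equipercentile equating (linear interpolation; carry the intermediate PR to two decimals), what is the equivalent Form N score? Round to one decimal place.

15.8

PR of 14.6 on Form M: 33.6 + (14.6 − 14)/(16 − 14) × (48.0 − 33.6) = 37.92
On Form N, PR 37.92 falls between score 15 (PR 30.2) and 17 (PR 50.2).
Interpolate: 15 + (37.92 − 30.2)/(50.2 − 30.2) × (17 − 15) = 15.8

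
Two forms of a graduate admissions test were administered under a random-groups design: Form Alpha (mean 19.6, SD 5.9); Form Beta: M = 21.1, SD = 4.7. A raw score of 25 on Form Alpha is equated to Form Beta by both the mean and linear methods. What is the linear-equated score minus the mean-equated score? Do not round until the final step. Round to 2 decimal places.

-1.10

Mean-equated: 25 + (21.1 − 19.6) = 26.50
Linear-equated: (4.7/5.9)(25 − 19.6) + 21.1 = 25.402
Difference = 25.402 − 26.50 = -1.10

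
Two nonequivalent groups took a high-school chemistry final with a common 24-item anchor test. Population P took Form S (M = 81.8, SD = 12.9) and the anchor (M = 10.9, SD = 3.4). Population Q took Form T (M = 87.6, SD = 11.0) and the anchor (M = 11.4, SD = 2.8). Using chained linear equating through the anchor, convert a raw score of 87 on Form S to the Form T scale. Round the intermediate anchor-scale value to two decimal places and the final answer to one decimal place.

Form S → anchor (Population P): v = (3.4/12.9)(87 − 81.8) + 10.9 = 12.27
anchor → Form T (Population Q): y = (11.0/2.8)(12.27 − 11.4) + 87.6 = 91.0

91.0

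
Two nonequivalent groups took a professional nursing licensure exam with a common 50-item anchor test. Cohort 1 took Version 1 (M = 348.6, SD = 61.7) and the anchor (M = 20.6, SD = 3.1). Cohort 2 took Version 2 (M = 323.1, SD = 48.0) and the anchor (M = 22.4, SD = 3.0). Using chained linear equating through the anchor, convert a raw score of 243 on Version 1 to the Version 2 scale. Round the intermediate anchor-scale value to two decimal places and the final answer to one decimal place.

Version 1 → anchor (Cohort 1): v = (3.1/61.7)(243 − 348.6) + 20.6 = 15.29
anchor → Version 2 (Cohort 2): y = (48.0/3.0)(15.29 − 22.4) + 323.1 = 209.3

209.3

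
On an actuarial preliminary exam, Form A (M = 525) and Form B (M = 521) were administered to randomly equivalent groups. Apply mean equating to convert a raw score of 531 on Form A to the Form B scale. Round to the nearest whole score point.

527

Mean equating: y = x + (M_Y − M_X) = 531 + (521 − 525) = 527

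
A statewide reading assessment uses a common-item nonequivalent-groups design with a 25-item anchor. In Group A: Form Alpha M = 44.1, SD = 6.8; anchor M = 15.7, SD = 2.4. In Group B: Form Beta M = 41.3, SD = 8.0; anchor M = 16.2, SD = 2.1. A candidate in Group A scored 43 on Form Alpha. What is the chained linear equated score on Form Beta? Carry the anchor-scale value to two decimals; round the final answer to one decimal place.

Form Alpha → anchor (Group A): v = (2.4/6.8)(43 − 44.1) + 15.7 = 15.31
anchor → Form Beta (Group B): y = (8.0/2.1)(15.31 − 16.2) + 41.3 = 37.9

37.9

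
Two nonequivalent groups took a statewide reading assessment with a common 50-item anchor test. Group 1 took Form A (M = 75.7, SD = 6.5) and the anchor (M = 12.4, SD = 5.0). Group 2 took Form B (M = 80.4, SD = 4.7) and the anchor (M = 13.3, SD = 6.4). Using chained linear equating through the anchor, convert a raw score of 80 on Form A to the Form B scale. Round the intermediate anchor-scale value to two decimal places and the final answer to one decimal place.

82.2

Form A → anchor (Group 1): v = (5.0/6.5)(80 − 75.7) + 12.4 = 15.71
anchor → Form B (Group 2): y = (4.7/6.4)(15.71 − 13.3) + 80.4 = 82.2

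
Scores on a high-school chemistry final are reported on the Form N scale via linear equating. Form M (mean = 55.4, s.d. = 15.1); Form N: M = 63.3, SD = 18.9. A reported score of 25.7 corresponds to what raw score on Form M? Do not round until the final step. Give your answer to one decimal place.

Invert y = (SD_Y/SD_X)(x − M_X) + M_Y:
x = (SD_X/SD_Y)(y − M_Y) + M_X = (15.1/18.9)(25.7 − 63.3) + 55.4
x = 0.798942 × -37.600 + 55.4 = 25.4

25.4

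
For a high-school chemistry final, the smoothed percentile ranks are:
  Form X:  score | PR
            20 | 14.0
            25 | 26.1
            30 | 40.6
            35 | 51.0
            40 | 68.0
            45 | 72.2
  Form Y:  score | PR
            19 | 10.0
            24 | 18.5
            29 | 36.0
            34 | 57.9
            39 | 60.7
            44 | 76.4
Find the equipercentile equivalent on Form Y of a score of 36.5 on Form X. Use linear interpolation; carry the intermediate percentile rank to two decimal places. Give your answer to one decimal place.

33.6

PR of 36.5 on Form X: 51.0 + (36.5 − 35)/(40 − 35) × (68.0 − 51.0) = 56.10
On Form Y, PR 56.10 falls between score 29 (PR 36.0) and 34 (PR 57.9).
Interpolate: 29 + (56.10 − 36.0)/(57.9 − 36.0) × (34 − 29) = 33.6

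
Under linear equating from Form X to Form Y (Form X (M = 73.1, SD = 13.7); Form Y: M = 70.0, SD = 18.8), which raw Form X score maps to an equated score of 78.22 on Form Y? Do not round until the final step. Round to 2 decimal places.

79.09

Invert y = (SD_Y/SD_X)(x − M_X) + M_Y:
x = (SD_X/SD_Y)(y − M_Y) + M_X = (13.7/18.8)(78.22 − 70.0) + 73.1
x = 0.728723 × 8.220 + 73.1 = 79.09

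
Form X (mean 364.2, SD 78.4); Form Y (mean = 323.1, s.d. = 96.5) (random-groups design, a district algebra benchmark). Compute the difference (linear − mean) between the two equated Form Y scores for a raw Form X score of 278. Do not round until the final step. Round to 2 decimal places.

Mean-equated: 278 + (323.1 − 364.2) = 236.90
Linear-equated: (96.5/78.4)(278 − 364.2) + 323.1 = 216.999
Difference = 216.999 − 236.90 = -19.90

-19.90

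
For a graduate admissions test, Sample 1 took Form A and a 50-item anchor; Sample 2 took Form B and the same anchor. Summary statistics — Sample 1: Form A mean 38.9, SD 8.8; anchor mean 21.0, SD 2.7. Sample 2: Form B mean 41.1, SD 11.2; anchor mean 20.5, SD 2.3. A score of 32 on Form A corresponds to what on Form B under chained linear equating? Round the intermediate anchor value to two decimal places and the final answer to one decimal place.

Form A → anchor (Sample 1): v = (2.7/8.8)(32 − 38.9) + 21.0 = 18.88
anchor → Form B (Sample 2): y = (11.2/2.3)(18.88 − 20.5) + 41.1 = 33.2

33.2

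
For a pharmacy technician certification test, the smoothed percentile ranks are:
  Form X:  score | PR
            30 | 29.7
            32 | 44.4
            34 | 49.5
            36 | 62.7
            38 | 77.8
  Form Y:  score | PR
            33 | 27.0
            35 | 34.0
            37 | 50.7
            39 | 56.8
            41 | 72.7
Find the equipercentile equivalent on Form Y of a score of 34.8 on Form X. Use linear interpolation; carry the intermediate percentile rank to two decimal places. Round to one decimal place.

PR of 34.8 on Form X: 49.5 + (34.8 − 34)/(36 − 34) × (62.7 − 49.5) = 54.78
On Form Y, PR 54.78 falls between score 37 (PR 50.7) and 39 (PR 56.8).
Interpolate: 37 + (54.78 − 50.7)/(56.8 − 50.7) × (39 − 37) = 38.3

38.3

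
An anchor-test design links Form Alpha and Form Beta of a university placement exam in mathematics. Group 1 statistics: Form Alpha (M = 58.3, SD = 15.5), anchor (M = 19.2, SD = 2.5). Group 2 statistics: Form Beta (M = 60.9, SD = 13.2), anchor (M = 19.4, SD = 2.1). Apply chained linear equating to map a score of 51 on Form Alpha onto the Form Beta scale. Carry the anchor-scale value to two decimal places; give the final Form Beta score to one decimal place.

Form Alpha → anchor (Group 1): v = (2.5/15.5)(51 − 58.3) + 19.2 = 18.02
anchor → Form Beta (Group 2): y = (13.2/2.1)(18.02 − 19.4) + 60.9 = 52.2

52.2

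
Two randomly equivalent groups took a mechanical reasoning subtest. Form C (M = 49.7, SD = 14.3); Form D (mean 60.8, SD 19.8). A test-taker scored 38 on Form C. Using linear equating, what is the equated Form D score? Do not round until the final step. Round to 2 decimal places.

Linear equating: y = (SD_Y/SD_X)(x − M_X) + M_Y
y = (19.8/14.3)(38 − 49.7) + 60.8
y = 1.384615 × -11.7 + 60.8 = -16.2000 + 60.8 = 44.60

44.60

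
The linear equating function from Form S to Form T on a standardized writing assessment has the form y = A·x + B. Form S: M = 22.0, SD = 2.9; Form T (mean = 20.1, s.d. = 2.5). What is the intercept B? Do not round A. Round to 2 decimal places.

A = SD_Y / SD_X = 2.5 / 2.9 = 0.862069
B = M_Y − A·M_X = 20.1 − 0.862069 × 22.0 = 1.13

1.13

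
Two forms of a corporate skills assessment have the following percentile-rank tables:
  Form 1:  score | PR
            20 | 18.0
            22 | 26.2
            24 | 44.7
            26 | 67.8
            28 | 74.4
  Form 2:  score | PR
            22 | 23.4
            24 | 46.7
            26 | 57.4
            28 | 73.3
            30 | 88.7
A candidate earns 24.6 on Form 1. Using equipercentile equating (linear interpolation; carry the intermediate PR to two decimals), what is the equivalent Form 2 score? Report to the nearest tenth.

24.9

PR of 24.6 on Form 1: 44.7 + (24.6 − 24)/(26 − 24) × (67.8 − 44.7) = 51.63
On Form 2, PR 51.63 falls between score 24 (PR 46.7) and 26 (PR 57.4).
Interpolate: 24 + (51.63 − 46.7)/(57.4 − 46.7) × (26 − 24) = 24.9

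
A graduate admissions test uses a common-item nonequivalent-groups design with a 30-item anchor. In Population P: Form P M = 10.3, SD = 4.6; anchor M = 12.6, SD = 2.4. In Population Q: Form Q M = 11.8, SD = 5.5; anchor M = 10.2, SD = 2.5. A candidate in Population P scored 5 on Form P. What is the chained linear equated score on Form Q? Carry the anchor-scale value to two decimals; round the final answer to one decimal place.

11.0

Form P → anchor (Population P): v = (2.4/4.6)(5 − 10.3) + 12.6 = 9.83
anchor → Form Q (Population Q): y = (5.5/2.5)(9.83 − 10.2) + 11.8 = 11.0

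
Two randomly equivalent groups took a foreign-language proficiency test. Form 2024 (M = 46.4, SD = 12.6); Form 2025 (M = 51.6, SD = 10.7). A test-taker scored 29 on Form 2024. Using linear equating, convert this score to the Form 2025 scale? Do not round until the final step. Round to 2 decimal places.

36.82

Linear equating: y = (SD_Y/SD_X)(x − M_X) + M_Y
y = (10.7/12.6)(29 − 46.4) + 51.6
y = 0.849206 × -17.4 + 51.6 = -14.7762 + 51.6 = 36.82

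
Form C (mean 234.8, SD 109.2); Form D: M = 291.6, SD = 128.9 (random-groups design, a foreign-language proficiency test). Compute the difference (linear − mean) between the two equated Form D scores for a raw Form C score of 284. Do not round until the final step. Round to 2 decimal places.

Mean-equated: 284 + (291.6 − 234.8) = 340.80
Linear-equated: (128.9/109.2)(284 − 234.8) + 291.6 = 349.676
Difference = 349.676 − 340.80 = 8.88

8.88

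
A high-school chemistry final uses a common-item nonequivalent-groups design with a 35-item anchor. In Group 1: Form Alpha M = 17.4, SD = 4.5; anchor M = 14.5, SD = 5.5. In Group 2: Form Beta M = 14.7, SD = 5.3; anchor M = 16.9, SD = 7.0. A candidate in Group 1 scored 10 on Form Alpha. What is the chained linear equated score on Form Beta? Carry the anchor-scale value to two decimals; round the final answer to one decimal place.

Form Alpha → anchor (Group 1): v = (5.5/4.5)(10 − 17.4) + 14.5 = 5.46
anchor → Form Beta (Group 2): y = (5.3/7.0)(5.46 − 16.9) + 14.7 = 6.0

6.0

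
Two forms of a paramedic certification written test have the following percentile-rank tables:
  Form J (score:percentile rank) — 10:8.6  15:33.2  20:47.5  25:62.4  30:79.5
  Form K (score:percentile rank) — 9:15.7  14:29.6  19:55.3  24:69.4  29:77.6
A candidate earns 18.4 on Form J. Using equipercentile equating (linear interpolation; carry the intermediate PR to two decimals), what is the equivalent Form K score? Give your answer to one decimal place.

PR of 18.4 on Form J: 33.2 + (18.4 − 15)/(20 − 15) × (47.5 − 33.2) = 42.92
On Form K, PR 42.92 falls between score 14 (PR 29.6) and 19 (PR 55.3).
Interpolate: 14 + (42.92 − 29.6)/(55.3 − 29.6) × (19 − 14) = 16.6

16.6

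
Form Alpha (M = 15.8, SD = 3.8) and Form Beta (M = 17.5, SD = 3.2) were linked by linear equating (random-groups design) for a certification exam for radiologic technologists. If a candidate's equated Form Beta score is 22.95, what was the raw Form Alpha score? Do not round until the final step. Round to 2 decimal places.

Invert y = (SD_Y/SD_X)(x − M_X) + M_Y:
x = (SD_X/SD_Y)(y − M_Y) + M_X = (3.8/3.2)(22.95 − 17.5) + 15.8
x = 1.187500 × 5.450 + 15.8 = 22.27

22.27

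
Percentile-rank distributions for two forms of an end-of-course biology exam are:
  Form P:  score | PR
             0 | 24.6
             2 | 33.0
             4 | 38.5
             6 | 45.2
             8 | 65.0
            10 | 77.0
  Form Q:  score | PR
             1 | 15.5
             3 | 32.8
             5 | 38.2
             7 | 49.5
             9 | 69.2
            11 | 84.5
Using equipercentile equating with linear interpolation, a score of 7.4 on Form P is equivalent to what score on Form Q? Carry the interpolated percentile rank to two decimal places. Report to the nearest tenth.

PR of 7.4 on Form P: 45.2 + (7.4 − 6)/(8 − 6) × (65.0 − 45.2) = 59.06
On Form Q, PR 59.06 falls between score 7 (PR 49.5) and 9 (PR 69.2).
Interpolate: 7 + (59.06 − 49.5)/(69.2 − 49.5) × (9 − 7) = 8.0

8.0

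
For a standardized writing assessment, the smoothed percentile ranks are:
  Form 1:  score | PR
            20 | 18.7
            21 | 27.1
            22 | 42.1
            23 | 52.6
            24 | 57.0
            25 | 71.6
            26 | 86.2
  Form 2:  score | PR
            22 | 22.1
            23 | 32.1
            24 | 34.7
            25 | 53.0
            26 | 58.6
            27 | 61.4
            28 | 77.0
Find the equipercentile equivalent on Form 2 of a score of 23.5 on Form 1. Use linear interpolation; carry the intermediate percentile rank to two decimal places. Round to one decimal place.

25.3

PR of 23.5 on Form 1: 52.6 + (23.5 − 23)/(24 − 23) × (57.0 − 52.6) = 54.80
On Form 2, PR 54.80 falls between score 25 (PR 53.0) and 26 (PR 58.6).
Interpolate: 25 + (54.80 − 53.0)/(58.6 − 53.0) × (26 − 25) = 25.3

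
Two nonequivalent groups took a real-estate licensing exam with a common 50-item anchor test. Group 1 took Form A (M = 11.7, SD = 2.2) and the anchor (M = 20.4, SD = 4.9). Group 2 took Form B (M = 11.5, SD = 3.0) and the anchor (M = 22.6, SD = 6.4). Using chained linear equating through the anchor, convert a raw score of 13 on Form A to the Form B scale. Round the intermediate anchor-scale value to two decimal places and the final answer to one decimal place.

11.8

Form A → anchor (Group 1): v = (4.9/2.2)(13 − 11.7) + 20.4 = 23.30
anchor → Form B (Group 2): y = (3.0/6.4)(23.30 − 22.6) + 11.5 = 11.8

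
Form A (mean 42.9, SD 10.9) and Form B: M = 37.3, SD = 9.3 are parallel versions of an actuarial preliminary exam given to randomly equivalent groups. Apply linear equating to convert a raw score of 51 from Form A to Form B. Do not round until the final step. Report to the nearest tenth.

44.2

Linear equating: y = (SD_Y/SD_X)(x − M_X) + M_Y
y = (9.3/10.9)(51 − 42.9) + 37.3
y = 0.853211 × 8.1 + 37.3 = 6.9110 + 37.3 = 44.2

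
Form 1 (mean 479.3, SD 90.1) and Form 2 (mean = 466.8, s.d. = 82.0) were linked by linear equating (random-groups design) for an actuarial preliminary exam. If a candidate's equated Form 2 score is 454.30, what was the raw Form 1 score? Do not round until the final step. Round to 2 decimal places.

Invert y = (SD_Y/SD_X)(x − M_X) + M_Y:
x = (SD_X/SD_Y)(y − M_Y) + M_X = (90.1/82.0)(454.30 − 466.8) + 479.3
x = 1.098780 × -12.500 + 479.3 = 465.57

465.57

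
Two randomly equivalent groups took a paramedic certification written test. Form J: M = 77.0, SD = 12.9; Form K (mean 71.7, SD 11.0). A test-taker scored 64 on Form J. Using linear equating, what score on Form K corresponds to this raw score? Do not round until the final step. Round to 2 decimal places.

60.61

Linear equating: y = (SD_Y/SD_X)(x − M_X) + M_Y
y = (11.0/12.9)(64 − 77.0) + 71.7
y = 0.852713 × -13.0 + 71.7 = -11.0853 + 71.7 = 60.61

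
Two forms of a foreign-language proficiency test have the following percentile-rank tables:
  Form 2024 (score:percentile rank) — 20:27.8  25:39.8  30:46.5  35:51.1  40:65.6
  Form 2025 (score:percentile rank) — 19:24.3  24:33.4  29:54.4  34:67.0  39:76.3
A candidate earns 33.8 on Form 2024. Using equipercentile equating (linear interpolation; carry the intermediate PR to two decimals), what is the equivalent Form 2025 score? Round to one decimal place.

PR of 33.8 on Form 2024: 46.5 + (33.8 − 30)/(35 − 30) × (51.1 − 46.5) = 50.00
On Form 2025, PR 50.00 falls between score 24 (PR 33.4) and 29 (PR 54.4).
Interpolate: 24 + (50.00 − 33.4)/(54.4 − 33.4) × (29 − 24) = 28.0

28.0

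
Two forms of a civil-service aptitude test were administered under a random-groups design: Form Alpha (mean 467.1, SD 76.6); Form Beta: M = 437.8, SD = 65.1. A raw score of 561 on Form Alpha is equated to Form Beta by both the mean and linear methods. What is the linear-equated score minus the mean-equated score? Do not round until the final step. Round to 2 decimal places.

Mean-equated: 561 + (437.8 − 467.1) = 531.70
Linear-equated: (65.1/76.6)(561 − 467.1) + 437.8 = 517.603
Difference = 517.603 − 531.70 = -14.10

-14.10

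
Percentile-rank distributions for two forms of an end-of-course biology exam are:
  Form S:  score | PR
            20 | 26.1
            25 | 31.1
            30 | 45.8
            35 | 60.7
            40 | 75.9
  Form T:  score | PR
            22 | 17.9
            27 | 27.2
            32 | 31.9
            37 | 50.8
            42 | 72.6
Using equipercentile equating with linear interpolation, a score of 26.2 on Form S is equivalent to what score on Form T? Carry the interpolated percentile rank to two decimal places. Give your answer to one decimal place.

32.7

PR of 26.2 on Form S: 31.1 + (26.2 − 25)/(30 − 25) × (45.8 − 31.1) = 34.63
On Form T, PR 34.63 falls between score 32 (PR 31.9) and 37 (PR 50.8).
Interpolate: 32 + (34.63 − 31.9)/(50.8 − 31.9) × (37 − 32) = 32.7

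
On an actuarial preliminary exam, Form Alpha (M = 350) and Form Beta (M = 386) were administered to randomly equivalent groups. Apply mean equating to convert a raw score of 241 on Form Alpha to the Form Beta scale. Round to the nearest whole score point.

277

Mean equating: y = x + (M_Y − M_X) = 241 + (386 − 350) = 277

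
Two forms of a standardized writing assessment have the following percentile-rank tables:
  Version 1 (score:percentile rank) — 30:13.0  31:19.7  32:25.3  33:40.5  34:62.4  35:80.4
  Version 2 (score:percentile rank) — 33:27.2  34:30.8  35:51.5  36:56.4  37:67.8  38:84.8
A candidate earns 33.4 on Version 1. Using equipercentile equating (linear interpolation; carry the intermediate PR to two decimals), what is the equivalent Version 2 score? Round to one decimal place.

PR of 33.4 on Version 1: 40.5 + (33.4 − 33)/(34 − 33) × (62.4 − 40.5) = 49.26
On Version 2, PR 49.26 falls between score 34 (PR 30.8) and 35 (PR 51.5).
Interpolate: 34 + (49.26 − 30.8)/(51.5 − 30.8) × (35 − 34) = 34.9

34.9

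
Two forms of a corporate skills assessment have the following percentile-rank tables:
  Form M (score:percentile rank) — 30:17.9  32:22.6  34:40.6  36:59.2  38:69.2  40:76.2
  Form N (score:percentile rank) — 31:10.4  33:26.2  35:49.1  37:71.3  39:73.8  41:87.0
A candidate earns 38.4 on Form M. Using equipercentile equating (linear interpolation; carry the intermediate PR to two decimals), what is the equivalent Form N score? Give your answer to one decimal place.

PR of 38.4 on Form M: 69.2 + (38.4 − 38)/(40 − 38) × (76.2 − 69.2) = 70.60
On Form N, PR 70.60 falls between score 35 (PR 49.1) and 37 (PR 71.3).
Interpolate: 35 + (70.60 − 49.1)/(71.3 − 49.1) × (37 − 35) = 36.9

36.9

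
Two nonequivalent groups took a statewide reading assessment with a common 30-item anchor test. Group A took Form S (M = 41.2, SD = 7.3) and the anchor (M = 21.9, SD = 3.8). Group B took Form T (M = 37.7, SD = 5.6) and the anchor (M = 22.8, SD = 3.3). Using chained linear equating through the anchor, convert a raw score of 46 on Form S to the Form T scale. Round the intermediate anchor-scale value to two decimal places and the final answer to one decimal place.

40.4

Form S → anchor (Group A): v = (3.8/7.3)(46 − 41.2) + 21.9 = 24.40
anchor → Form T (Group B): y = (5.6/3.3)(24.40 − 22.8) + 37.7 = 40.4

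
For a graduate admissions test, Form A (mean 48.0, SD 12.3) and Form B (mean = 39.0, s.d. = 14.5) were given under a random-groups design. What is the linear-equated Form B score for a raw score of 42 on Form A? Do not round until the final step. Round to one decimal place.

Linear equating: y = (SD_Y/SD_X)(x − M_X) + M_Y
y = (14.5/12.3)(42 − 48.0) + 39.0
y = 1.178862 × -6.0 + 39.0 = -7.0732 + 39.0 = 31.9

31.9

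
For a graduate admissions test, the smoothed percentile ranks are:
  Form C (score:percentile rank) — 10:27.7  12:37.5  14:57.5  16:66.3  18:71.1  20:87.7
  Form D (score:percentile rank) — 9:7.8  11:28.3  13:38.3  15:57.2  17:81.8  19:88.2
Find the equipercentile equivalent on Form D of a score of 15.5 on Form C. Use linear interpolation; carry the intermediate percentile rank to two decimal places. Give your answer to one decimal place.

15.6

PR of 15.5 on Form C: 57.5 + (15.5 − 14)/(16 − 14) × (66.3 − 57.5) = 64.10
On Form D, PR 64.10 falls between score 15 (PR 57.2) and 17 (PR 81.8).
Interpolate: 15 + (64.10 − 57.2)/(81.8 − 57.2) × (17 − 15) = 15.6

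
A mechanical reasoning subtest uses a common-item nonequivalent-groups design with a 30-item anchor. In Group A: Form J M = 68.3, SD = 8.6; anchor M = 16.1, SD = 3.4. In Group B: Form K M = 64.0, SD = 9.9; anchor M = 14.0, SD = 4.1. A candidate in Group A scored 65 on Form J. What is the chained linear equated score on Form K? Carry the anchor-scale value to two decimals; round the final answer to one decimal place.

Form J → anchor (Group A): v = (3.4/8.6)(65 − 68.3) + 16.1 = 14.80
anchor → Form K (Group B): y = (9.9/4.1)(14.80 − 14.0) + 64.0 = 65.9

65.9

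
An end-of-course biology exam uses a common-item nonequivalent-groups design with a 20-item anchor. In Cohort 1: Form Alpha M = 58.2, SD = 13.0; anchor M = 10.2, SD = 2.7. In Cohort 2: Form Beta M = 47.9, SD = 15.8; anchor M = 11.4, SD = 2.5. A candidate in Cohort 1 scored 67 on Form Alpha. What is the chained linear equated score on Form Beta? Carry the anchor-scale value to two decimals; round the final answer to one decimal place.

Form Alpha → anchor (Cohort 1): v = (2.7/13.0)(67 − 58.2) + 10.2 = 12.03
anchor → Form Beta (Cohort 2): y = (15.8/2.5)(12.03 − 11.4) + 47.9 = 51.9

51.9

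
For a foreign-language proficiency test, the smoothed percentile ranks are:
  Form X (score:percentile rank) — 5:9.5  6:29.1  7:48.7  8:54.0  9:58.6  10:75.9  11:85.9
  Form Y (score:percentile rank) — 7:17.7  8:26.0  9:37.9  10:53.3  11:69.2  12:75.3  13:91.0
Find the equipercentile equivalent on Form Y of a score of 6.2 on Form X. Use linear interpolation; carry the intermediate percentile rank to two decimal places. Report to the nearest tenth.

PR of 6.2 on Form X: 29.1 + (6.2 − 6)/(7 − 6) × (48.7 − 29.1) = 33.02
On Form Y, PR 33.02 falls between score 8 (PR 26.0) and 9 (PR 37.9).
Interpolate: 8 + (33.02 − 26.0)/(37.9 − 26.0) × (9 − 8) = 8.6

8.6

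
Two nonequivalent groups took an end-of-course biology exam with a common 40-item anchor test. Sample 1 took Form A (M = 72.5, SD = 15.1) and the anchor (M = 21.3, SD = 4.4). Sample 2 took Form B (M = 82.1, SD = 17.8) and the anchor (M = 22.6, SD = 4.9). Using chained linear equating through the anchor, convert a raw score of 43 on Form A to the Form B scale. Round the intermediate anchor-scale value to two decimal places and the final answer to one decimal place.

46.1

Form A → anchor (Sample 1): v = (4.4/15.1)(43 − 72.5) + 21.3 = 12.70
anchor → Form B (Sample 2): y = (17.8/4.9)(12.70 − 22.6) + 82.1 = 46.1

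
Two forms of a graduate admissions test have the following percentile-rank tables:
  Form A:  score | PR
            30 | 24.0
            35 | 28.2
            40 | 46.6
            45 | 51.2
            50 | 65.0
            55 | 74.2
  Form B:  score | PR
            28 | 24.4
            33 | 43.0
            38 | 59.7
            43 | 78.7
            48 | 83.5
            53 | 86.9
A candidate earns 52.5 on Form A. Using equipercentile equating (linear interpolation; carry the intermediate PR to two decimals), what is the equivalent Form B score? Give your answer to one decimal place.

40.6

PR of 52.5 on Form A: 65.0 + (52.5 − 50)/(55 − 50) × (74.2 − 65.0) = 69.60
On Form B, PR 69.60 falls between score 38 (PR 59.7) and 43 (PR 78.7).
Interpolate: 38 + (69.60 − 59.7)/(78.7 − 59.7) × (43 − 38) = 40.6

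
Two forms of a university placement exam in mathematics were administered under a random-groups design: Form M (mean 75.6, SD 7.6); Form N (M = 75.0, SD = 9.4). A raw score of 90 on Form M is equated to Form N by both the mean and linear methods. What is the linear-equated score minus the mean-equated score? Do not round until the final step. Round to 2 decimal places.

Mean-equated: 90 + (75.0 − 75.6) = 89.40
Linear-equated: (9.4/7.6)(90 − 75.6) + 75.0 = 92.811
Difference = 92.811 − 89.40 = 3.41

3.41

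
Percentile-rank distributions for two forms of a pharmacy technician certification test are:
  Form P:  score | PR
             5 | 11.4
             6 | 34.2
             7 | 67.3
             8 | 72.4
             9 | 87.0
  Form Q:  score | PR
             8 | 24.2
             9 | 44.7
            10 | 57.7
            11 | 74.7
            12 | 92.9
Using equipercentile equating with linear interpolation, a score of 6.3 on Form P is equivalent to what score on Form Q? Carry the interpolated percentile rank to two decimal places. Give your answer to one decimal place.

9.0

PR of 6.3 on Form P: 34.2 + (6.3 − 6)/(7 − 6) × (67.3 − 34.2) = 44.13
On Form Q, PR 44.13 falls between score 8 (PR 24.2) and 9 (PR 44.7).
Interpolate: 8 + (44.13 − 24.2)/(44.7 − 24.2) × (9 − 8) = 9.0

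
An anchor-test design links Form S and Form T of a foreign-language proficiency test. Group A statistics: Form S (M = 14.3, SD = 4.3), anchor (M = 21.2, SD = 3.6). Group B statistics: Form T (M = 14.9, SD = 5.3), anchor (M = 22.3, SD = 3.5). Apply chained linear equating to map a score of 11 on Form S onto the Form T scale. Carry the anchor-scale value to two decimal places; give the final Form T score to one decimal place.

Form S → anchor (Group A): v = (3.6/4.3)(11 − 14.3) + 21.2 = 18.44
anchor → Form T (Group B): y = (5.3/3.5)(18.44 − 22.3) + 14.9 = 9.1

9.1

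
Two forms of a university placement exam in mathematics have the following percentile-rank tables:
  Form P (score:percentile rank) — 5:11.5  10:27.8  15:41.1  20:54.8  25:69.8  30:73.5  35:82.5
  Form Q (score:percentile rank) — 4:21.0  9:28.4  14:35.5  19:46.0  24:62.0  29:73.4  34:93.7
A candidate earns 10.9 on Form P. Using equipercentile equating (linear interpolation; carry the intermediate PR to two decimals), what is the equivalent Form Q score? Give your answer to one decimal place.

PR of 10.9 on Form P: 27.8 + (10.9 − 10)/(15 − 10) × (41.1 − 27.8) = 30.19
On Form Q, PR 30.19 falls between score 9 (PR 28.4) and 14 (PR 35.5).
Interpolate: 9 + (30.19 − 28.4)/(35.5 − 28.4) × (14 − 9) = 10.3

10.3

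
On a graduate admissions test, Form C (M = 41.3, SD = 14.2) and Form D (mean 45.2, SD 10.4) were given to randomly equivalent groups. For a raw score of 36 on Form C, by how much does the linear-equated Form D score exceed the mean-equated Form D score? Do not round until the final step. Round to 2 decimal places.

Mean-equated: 36 + (45.2 − 41.3) = 39.90
Linear-equated: (10.4/14.2)(36 − 41.3) + 45.2 = 41.318
Difference = 41.318 − 39.90 = 1.42

1.42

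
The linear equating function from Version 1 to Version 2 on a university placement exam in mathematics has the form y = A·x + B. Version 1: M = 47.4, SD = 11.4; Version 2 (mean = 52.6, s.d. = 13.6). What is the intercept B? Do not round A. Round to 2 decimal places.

-3.95

A = SD_Y / SD_X = 13.6 / 11.4 = 1.192982
B = M_Y − A·M_X = 52.6 − 1.192982 × 47.4 = -3.95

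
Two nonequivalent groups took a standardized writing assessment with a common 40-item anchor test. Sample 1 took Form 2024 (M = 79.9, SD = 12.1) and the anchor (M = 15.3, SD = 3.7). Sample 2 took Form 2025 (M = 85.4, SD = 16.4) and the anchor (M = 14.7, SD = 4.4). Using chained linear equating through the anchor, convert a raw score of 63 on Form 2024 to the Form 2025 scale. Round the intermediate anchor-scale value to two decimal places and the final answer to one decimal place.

Form 2024 → anchor (Sample 1): v = (3.7/12.1)(63 − 79.9) + 15.3 = 10.13
anchor → Form 2025 (Sample 2): y = (16.4/4.4)(10.13 − 14.7) + 85.4 = 68.4

68.4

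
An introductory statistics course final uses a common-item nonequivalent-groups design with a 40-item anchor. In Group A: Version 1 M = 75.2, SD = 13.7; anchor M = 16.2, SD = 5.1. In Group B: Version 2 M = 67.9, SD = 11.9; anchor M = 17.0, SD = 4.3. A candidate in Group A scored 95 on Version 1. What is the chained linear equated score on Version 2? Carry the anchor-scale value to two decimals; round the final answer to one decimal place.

Version 1 → anchor (Group A): v = (5.1/13.7)(95 − 75.2) + 16.2 = 23.57
anchor → Version 2 (Group B): y = (11.9/4.3)(23.57 − 17.0) + 67.9 = 86.1

86.1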